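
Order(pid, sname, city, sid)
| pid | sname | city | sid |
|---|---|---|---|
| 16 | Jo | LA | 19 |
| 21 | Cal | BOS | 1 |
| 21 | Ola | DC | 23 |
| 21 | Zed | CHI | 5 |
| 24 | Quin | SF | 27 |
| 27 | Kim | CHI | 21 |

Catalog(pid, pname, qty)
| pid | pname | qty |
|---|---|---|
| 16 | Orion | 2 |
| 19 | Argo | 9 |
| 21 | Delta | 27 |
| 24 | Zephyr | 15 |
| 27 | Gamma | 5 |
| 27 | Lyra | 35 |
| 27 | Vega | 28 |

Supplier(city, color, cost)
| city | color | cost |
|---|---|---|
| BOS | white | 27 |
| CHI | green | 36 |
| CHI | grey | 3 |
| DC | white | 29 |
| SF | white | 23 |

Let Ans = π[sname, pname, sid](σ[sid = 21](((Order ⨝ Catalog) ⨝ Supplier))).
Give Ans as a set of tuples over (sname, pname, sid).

{(Kim, Gamma, 21), (Kim, Lyra, 21), (Kim, Vega, 21)}

Order ⋈ Catalog (natural join on pid): {(16, Jo, LA, 19, Orion, 2), (21, Cal, BOS, 1, Delta, 27), (21, Ola, DC, 23, Delta, 27), (21, Zed, CHI, 5, Delta, 27), (24, Quin, SF, 27, Zephyr, 15), (27, Kim, CHI, 21, Gamma, 5), (27, Kim, CHI, 21, Lyra, 35), (27, Kim, CHI, 21, Vega, 28)}
(Order ⨝ Catalog) ⋈ Supplier (natural join on city): {(21, Cal, BOS, 1, Delta, 27, white, 27), (21, Ola, DC, 23, Delta, 27, white, 29), (21, Zed, CHI, 5, Delta, 27, green, 36), (21, Zed, CHI, 5, Delta, 27, grey, 3), (24, Quin, SF, 27, Zephyr, 15, white, 23), (27, Kim, CHI, 21, Gamma, 5, green, 36), (27, Kim, CHI, 21, Gamma, 5, grey, 3), (27, Kim, CHI, 21, Lyra, 35, green, 36), (27, Kim, CHI, 21, Lyra, 35, grey, 3), (27, Kim, CHI, 21, Vega, 28, green, 36), (27, Kim, CHI, 21, Vega, 28, grey, 3)}
Apply σ_{sid = 21}; surviving tuples: {(27, Kim, CHI, 21, Gamma, 5, green, 36), (27, Kim, CHI, 21, Gamma, 5, grey, 3), (27, Kim, CHI, 21, Lyra, 35, green, 36), (27, Kim, CHI, 21, Lyra, 35, grey, 3), (27, Kim, CHI, 21, Vega, 28, green, 36), (27, Kim, CHI, 21, Vega, 28, grey, 3)}
Keep only column(s) sname, pname, sid (3 duplicate(s) eliminated): {(Kim, Gamma, 21), (Kim, Lyra, 21), (Kim, Vega, 21)}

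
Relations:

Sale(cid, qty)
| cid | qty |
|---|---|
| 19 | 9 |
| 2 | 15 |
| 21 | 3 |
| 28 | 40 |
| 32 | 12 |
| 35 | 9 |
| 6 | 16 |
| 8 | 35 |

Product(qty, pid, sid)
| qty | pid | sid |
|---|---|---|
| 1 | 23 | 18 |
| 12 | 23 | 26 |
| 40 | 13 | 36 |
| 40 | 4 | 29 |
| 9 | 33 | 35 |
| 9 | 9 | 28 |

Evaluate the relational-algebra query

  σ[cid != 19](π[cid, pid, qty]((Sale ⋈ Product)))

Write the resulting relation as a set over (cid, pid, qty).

{(28, 13, 40), (28, 4, 40), (32, 23, 12), (35, 33, 9), (35, 9, 9)}

Natural join on qty: {(19, 9, 33, 35), (19, 9, 9, 28), (28, 40, 13, 36), (28, 40, 4, 29), (32, 12, 23, 26), (35, 9, 33, 35), (35, 9, 9, 28)}
π_{cid, pid, qty} gives {(19, 33, 9), (19, 9, 9), (28, 13, 40), (28, 4, 40), (32, 23, 12), (35, 33, 9), (35, 9, 9)}.
Selection cid != 19: {(28, 13, 40), (28, 4, 40), (32, 23, 12), (35, 33, 9), (35, 9, 9)}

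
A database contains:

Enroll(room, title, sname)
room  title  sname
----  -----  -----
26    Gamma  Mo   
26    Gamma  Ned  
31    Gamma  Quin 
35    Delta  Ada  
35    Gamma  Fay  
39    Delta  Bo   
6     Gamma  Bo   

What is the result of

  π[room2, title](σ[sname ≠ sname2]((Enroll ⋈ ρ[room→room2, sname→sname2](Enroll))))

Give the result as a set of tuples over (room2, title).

{(26, Gamma), (31, Gamma), (35, Delta), (35, Gamma), (39, Delta), (6, Gamma)}

ρ[room→room2, sname→sname2]: schema becomes (room2, title, sname2); tuples unchanged.
Joining Enroll and ρ[room→room2, sname→sname2](Enroll) on title yields {(26, Gamma, Mo, 26, Mo), (26, Gamma, Mo, 26, Ned), (26, Gamma, Mo, 31, Quin), (26, Gamma, Mo, 35, Fay), (26, Gamma, Mo, 6, Bo), (26, Gamma, Ned, 26, Mo), (26, Gamma, Ned, 26, Ned), (26, Gamma, Ned, 31, Quin), (26, Gamma, Ned, 35, Fay), (26, Gamma, Ned, 6, Bo), (31, Gamma, Quin, 26, Mo), (31, Gamma, Quin, 26, Ned), (31, Gamma, Quin, 31, Quin), (31, Gamma, Quin, 35, Fay), (31, Gamma, Quin, 6, Bo), (35, Delta, Ada, 35, Ada), (35, Delta, Ada, 39, Bo), (35, Gamma, Fay, 26, Mo), (35, Gamma, Fay, 26, Ned), (35, Gamma, Fay, 31, Quin), (35, Gamma, Fay, 35, Fay), (35, Gamma, Fay, 6, Bo), (39, Delta, Bo, 35, Ada), (39, Delta, Bo, 39, Bo), (6, Gamma, Bo, 26, Mo), (6, Gamma, Bo, 26, Ned), (6, Gamma, Bo, 31, Quin), (6, Gamma, Bo, 35, Fay), (6, Gamma, Bo, 6, Bo)}.
Filtering on sname ≠ sname2 leaves {(26, Gamma, Mo, 26, Ned), (26, Gamma, Mo, 31, Quin), (26, Gamma, Mo, 35, Fay), (26, Gamma, Mo, 6, Bo), (26, Gamma, Ned, 26, Mo), (26, Gamma, Ned, 31, Quin), (26, Gamma, Ned, 35, Fay), (26, Gamma, Ned, 6, Bo), (31, Gamma, Quin, 26, Mo), (31, Gamma, Quin, 26, Ned), (31, Gamma, Quin, 35, Fay), (31, Gamma, Quin, 6, Bo), (35, Delta, Ada, 39, Bo), (35, Gamma, Fay, 26, Mo), (35, Gamma, Fay, 26, Ned), (35, Gamma, Fay, 31, Quin), (35, Gamma, Fay, 6, Bo), (39, Delta, Bo, 35, Ada), (6, Gamma, Bo, 26, Mo), (6, Gamma, Bo, 26, Ned), (6, Gamma, Bo, 31, Quin), (6, Gamma, Bo, 35, Fay)}.
Keep only column(s) room2, title (16 duplicate(s) eliminated): {(26, Gamma), (31, Gamma), (35, Delta), (35, Gamma), (39, Delta), (6, Gamma)}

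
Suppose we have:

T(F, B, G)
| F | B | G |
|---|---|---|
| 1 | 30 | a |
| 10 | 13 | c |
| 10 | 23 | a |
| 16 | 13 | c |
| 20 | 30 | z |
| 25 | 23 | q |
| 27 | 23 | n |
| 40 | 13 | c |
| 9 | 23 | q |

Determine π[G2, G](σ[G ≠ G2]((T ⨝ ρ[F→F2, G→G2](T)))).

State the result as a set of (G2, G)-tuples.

{(a, n), (a, q), (a, z), (n, a), (n, q), (q, a), (q, n), (z, a)}

ρ[F→F2, G→G2]: schema becomes (F2, B, G2); tuples unchanged.
Natural join on B: {(1, 30, a, 1, a), (1, 30, a, 20, z), (10, 13, c, 10, c), (10, 13, c, 16, c), (10, 13, c, 40, c), (10, 23, a, 10, a), (10, 23, a, 25, q), (10, 23, a, 27, n), (10, 23, a, 9, q), (16, 13, c, 10, c), (16, 13, c, 16, c), (16, 13, c, 40, c), (20, 30, z, 1, a), (20, 30, z, 20, z), (25, 23, q, 10, a), (25, 23, q, 25, q), (25, 23, q, 27, n), (25, 23, q, 9, q), (27, 23, n, 10, a), (27, 23, n, 25, q), (27, 23, n, 27, n), (27, 23, n, 9, q), (40, 13, c, 10, c), (40, 13, c, 16, c), (40, 13, c, 40, c), (9, 23, q, 10, a), (9, 23, q, 25, q), (9, 23, q, 27, n), (9, 23, q, 9, q)}
Filtering on G ≠ G2 leaves {(1, 30, a, 20, z), (10, 23, a, 25, q), (10, 23, a, 27, n), (10, 23, a, 9, q), (20, 30, z, 1, a), (25, 23, q, 10, a), (25, 23, q, 27, n), (27, 23, n, 10, a), (27, 23, n, 25, q), (27, 23, n, 9, q), (9, 23, q, 10, a), (9, 23, q, 27, n)}.
π_{G2, G} gives {(a, n), (a, q), (a, z), (n, a), (n, q), (q, a), (q, n), (z, a)} (4 duplicate(s) eliminated).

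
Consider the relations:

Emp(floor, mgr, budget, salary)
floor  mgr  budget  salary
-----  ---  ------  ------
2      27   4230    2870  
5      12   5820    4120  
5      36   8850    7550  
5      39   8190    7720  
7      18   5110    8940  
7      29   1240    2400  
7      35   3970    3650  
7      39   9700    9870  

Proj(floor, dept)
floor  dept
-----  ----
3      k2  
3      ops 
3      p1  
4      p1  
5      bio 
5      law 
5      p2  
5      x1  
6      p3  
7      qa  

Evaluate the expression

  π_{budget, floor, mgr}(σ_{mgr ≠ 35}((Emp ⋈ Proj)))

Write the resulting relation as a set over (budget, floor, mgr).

{(1240, 7, 29), (5110, 7, 18), (5820, 5, 12), (8190, 5, 39), (8850, 5, 36), (9700, 7, 39)}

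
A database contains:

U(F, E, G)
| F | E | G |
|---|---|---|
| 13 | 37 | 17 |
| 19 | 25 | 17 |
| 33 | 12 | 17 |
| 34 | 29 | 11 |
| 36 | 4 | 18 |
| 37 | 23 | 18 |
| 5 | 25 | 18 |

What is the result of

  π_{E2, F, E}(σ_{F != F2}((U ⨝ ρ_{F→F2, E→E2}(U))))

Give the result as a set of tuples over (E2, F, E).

{(12, 13, 37), (12, 19, 25), (23, 36, 4), (23, 5, 25), (25, 13, 37), (25, 33, 12), (25, 36, 4), (25, 37, 23), (37, 19, 25), (37, 33, 12), (4, 37, 23), (4, 5, 25)}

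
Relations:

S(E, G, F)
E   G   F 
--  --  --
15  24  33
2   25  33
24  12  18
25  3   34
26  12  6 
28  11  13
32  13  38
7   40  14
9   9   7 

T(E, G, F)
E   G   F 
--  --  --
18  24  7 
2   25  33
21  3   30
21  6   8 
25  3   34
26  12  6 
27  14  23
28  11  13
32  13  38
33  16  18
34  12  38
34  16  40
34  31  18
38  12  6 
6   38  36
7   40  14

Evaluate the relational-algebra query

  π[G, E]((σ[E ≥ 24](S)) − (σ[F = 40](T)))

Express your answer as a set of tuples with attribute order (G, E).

Filtering on E ≥ 24 leaves {(24, 12, 18), (25, 3, 34), (26, 12, 6), (28, 11, 13), (32, 13, 38)}.
Filtering on F = 40 leaves {(34, 16, 40)}.
Taking the difference: {(24, 12, 18), (25, 3, 34), (26, 12, 6), (28, 11, 13), (32, 13, 38)}
π[G, E]: project onto (G, E) → {(11, 28), (12, 24), (12, 26), (13, 32), (3, 25)}

{(11, 28), (12, 24), (12, 26), (13, 32), (3, 25)}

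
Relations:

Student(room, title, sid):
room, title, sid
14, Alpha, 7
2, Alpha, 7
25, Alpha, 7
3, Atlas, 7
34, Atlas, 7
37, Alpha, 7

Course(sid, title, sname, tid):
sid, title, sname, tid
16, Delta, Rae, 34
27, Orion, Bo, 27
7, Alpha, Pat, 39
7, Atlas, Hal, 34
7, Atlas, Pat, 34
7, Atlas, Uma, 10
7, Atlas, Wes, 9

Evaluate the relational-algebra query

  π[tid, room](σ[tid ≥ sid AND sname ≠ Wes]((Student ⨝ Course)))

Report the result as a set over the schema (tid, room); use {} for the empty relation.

{(10, 3), (10, 34), (34, 3), (34, 34), (39, 14), (39, 2), (39, 25), (39, 37)}

Joining Student and Course on title, sid yields {(14, Alpha, 7, Pat, 39), (2, Alpha, 7, Pat, 39), (25, Alpha, 7, Pat, 39), (3, Atlas, 7, Hal, 34), (3, Atlas, 7, Pat, 34), (3, Atlas, 7, Uma, 10), (3, Atlas, 7, Wes, 9), (34, Atlas, 7, Hal, 34), (34, Atlas, 7, Pat, 34), (34, Atlas, 7, Uma, 10), (34, Atlas, 7, Wes, 9), (37, Alpha, 7, Pat, 39)}.
σ[tid ≥ sid AND sname ≠ Wes]: keep tuples satisfying tid ≥ sid AND sname ≠ Wes → {(14, Alpha, 7, Pat, 39), (2, Alpha, 7, Pat, 39), (25, Alpha, 7, Pat, 39), (3, Atlas, 7, Hal, 34), (3, Atlas, 7, Pat, 34), (3, Atlas, 7, Uma, 10), (34, Atlas, 7, Hal, 34), (34, Atlas, 7, Pat, 34), (34, Atlas, 7, Uma, 10), (37, Alpha, 7, Pat, 39)}
Projecting to tid, room (2 duplicate(s) eliminated): {(10, 3), (10, 34), (34, 3), (34, 34), (39, 14), (39, 2), (39, 25), (39, 37)}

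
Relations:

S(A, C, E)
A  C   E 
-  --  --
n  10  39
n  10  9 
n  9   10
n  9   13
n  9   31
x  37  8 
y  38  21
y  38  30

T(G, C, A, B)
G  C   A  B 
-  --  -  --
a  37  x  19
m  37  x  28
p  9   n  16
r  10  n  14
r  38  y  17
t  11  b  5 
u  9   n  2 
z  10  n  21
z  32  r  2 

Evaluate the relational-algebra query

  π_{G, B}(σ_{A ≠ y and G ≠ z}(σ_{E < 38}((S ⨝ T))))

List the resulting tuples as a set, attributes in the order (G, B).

{(a, 19), (m, 28), (p, 16), (r, 14), (u, 2)}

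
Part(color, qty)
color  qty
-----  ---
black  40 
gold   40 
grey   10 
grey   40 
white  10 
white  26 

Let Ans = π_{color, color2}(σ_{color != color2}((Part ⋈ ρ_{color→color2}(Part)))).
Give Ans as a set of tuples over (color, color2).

ρ[color→color2]: schema becomes (color2, qty); tuples unchanged.
Natural join on qty: {(black, 40, black), (black, 40, gold), (black, 40, grey), (gold, 40, black), (gold, 40, gold), (gold, 40, grey), (grey, 10, grey), (grey, 10, white), (grey, 40, black), (grey, 40, gold), (grey, 40, grey), (white, 10, grey), (white, 10, white), (white, 26, white)}
Apply σ_{color != color2}; surviving tuples: {(black, 40, gold), (black, 40, grey), (gold, 40, black), (gold, 40, grey), (grey, 10, white), (grey, 40, black), (grey, 40, gold), (white, 10, grey)}
Projecting to color, color2: {(black, gold), (black, grey), (gold, black), (gold, grey), (grey, black), (grey, gold), (grey, white), (white, grey)}

{(black, gold), (black, grey), (gold, black), (gold, grey), (grey, black), (grey, gold), (grey, white), (white, grey)}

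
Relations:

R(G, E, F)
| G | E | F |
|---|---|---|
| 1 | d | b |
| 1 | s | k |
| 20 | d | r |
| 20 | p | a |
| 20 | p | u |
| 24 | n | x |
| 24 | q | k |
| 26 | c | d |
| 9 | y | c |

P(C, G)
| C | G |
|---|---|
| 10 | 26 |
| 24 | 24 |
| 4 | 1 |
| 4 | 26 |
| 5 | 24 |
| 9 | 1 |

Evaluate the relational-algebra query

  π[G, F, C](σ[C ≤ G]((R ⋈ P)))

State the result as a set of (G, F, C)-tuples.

{(24, k, 24), (24, k, 5), (24, x, 24), (24, x, 5), (26, d, 10), (26, d, 4)}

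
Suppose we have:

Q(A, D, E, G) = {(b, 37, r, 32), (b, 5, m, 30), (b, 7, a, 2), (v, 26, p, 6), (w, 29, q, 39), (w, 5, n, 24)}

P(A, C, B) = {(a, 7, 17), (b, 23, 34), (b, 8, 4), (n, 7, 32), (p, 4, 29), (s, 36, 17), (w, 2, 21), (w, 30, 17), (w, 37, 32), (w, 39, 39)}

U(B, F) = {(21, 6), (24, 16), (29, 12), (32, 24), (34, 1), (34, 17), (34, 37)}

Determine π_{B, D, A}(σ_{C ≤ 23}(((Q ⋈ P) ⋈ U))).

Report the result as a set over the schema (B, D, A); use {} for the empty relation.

Q ⋈ P (natural join on A): {(b, 37, r, 32, 23, 34), (b, 37, r, 32, 8, 4), (b, 5, m, 30, 23, 34), (b, 5, m, 30, 8, 4), (b, 7, a, 2, 23, 34), (b, 7, a, 2, 8, 4), (w, 29, q, 39, 2, 21), (w, 29, q, 39, 30, 17), (w, 29, q, 39, 37, 32), (w, 29, q, 39, 39, 39), (w, 5, n, 24, 2, 21), (w, 5, n, 24, 30, 17), (w, 5, n, 24, 37, 32), (w, 5, n, 24, 39, 39)}
(Q ⋈ P) ⋈ U (natural join on B): {(b, 37, r, 32, 23, 34, 1), (b, 37, r, 32, 23, 34, 17), (b, 37, r, 32, 23, 34, 37), (b, 5, m, 30, 23, 34, 1), (b, 5, m, 30, 23, 34, 17), (b, 5, m, 30, 23, 34, 37), (b, 7, a, 2, 23, 34, 1), (b, 7, a, 2, 23, 34, 17), (b, 7, a, 2, 23, 34, 37), (w, 29, q, 39, 2, 21, 6), (w, 29, q, 39, 37, 32, 24), (w, 5, n, 24, 2, 21, 6), (w, 5, n, 24, 37, 32, 24)}
Filtering on C ≤ 23 leaves {(b, 37, r, 32, 23, 34, 1), (b, 37, r, 32, 23, 34, 17), (b, 37, r, 32, 23, 34, 37), (b, 5, m, 30, 23, 34, 1), (b, 5, m, 30, 23, 34, 17), (b, 5, m, 30, 23, 34, 37), (b, 7, a, 2, 23, 34, 1), (b, 7, a, 2, 23, 34, 17), (b, 7, a, 2, 23, 34, 37), (w, 29, q, 39, 2, 21, 6), (w, 5, n, 24, 2, 21, 6)}.
Keep only column(s) B, D, A (6 duplicate(s) eliminated): {(21, 29, w), (21, 5, w), (34, 37, b), (34, 5, b), (34, 7, b)}

{(21, 29, w), (21, 5, w), (34, 37, b), (34, 5, b), (34, 7, b)}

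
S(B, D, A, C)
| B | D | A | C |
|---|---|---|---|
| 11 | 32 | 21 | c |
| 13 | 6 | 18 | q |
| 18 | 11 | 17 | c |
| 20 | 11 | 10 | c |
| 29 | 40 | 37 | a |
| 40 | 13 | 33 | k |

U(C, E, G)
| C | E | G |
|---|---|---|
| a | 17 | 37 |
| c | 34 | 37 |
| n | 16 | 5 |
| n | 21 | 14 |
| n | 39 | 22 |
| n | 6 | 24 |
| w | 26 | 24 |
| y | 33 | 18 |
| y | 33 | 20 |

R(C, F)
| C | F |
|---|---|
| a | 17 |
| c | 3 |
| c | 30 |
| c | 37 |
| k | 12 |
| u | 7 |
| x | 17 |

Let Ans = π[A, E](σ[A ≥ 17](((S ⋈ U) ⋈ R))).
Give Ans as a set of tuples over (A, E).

{(17, 34), (21, 34), (37, 17)}

S ⋈ U (natural join on C): {(11, 32, 21, c, 34, 37), (18, 11, 17, c, 34, 37), (20, 11, 10, c, 34, 37), (29, 40, 37, a, 17, 37)}
(S ⋈ U) ⋈ R (natural join on C): {(11, 32, 21, c, 34, 37, 3), (11, 32, 21, c, 34, 37, 30), (11, 32, 21, c, 34, 37, 37), (18, 11, 17, c, 34, 37, 3), (18, 11, 17, c, 34, 37, 30), (18, 11, 17, c, 34, 37, 37), (20, 11, 10, c, 34, 37, 3), (20, 11, 10, c, 34, 37, 30), (20, 11, 10, c, 34, 37, 37), (29, 40, 37, a, 17, 37, 17)}
Selection A ≥ 17: {(11, 32, 21, c, 34, 37, 3), (11, 32, 21, c, 34, 37, 30), (11, 32, 21, c, 34, 37, 37), (18, 11, 17, c, 34, 37, 3), (18, 11, 17, c, 34, 37, 30), (18, 11, 17, c, 34, 37, 37), (29, 40, 37, a, 17, 37, 17)}
π_{A, E} gives {(17, 34), (21, 34), (37, 17)} (4 duplicate(s) eliminated).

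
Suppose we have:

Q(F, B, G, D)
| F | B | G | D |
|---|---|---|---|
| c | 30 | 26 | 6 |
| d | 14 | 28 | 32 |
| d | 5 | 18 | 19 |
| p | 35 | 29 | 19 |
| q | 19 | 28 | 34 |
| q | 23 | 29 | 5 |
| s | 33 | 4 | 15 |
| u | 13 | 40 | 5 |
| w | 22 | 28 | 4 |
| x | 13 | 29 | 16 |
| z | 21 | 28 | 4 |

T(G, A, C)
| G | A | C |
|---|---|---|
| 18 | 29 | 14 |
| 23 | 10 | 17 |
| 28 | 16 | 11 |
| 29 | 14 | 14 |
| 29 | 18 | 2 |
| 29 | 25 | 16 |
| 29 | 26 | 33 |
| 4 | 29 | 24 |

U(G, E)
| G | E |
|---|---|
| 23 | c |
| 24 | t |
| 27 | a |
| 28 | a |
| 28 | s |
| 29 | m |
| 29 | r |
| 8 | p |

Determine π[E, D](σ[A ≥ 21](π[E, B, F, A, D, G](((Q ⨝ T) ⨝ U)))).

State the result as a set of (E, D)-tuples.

{(m, 16), (m, 19), (m, 5), (r, 16), (r, 19), (r, 5)}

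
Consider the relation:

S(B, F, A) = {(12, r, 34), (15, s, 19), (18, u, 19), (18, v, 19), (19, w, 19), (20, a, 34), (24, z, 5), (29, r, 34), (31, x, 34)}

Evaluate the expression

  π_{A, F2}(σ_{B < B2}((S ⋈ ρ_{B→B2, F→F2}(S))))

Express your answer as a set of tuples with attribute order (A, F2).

{(19, u), (19, v), (19, w), (34, a), (34, r), (34, x)}

ρ[B→B2, F→F2]: schema becomes (B2, F2, A); tuples unchanged.
Joining S and ρ_{B→B2, F→F2}(S) on A yields {(12, r, 34, 12, r), (12, r, 34, 20, a), (12, r, 34, 29, r), (12, r, 34, 31, x), (15, s, 19, 15, s), (15, s, 19, 18, u), (15, s, 19, 18, v), (15, s, 19, 19, w), (18, u, 19, 15, s), (18, u, 19, 18, u), (18, u, 19, 18, v), (18, u, 19, 19, w), (18, v, 19, 15, s), (18, v, 19, 18, u), (18, v, 19, 18, v), (18, v, 19, 19, w), (19, w, 19, 15, s), (19, w, 19, 18, u), (19, w, 19, 18, v), (19, w, 19, 19, w), (20, a, 34, 12, r), (20, a, 34, 20, a), (20, a, 34, 29, r), (20, a, 34, 31, x), (24, z, 5, 24, z), (29, r, 34, 12, r), (29, r, 34, 20, a), (29, r, 34, 29, r), (29, r, 34, 31, x), (31, x, 34, 12, r), (31, x, 34, 20, a), (31, x, 34, 29, r), (31, x, 34, 31, x)}.
Selection B < B2: {(12, r, 34, 20, a), (12, r, 34, 29, r), (12, r, 34, 31, x), (15, s, 19, 18, u), (15, s, 19, 18, v), (15, s, 19, 19, w), (18, u, 19, 19, w), (18, v, 19, 19, w), (20, a, 34, 29, r), (20, a, 34, 31, x), (29, r, 34, 31, x)}
Projecting to A, F2 (5 duplicate(s) eliminated): {(19, u), (19, v), (19, w), (34, a), (34, r), (34, x)}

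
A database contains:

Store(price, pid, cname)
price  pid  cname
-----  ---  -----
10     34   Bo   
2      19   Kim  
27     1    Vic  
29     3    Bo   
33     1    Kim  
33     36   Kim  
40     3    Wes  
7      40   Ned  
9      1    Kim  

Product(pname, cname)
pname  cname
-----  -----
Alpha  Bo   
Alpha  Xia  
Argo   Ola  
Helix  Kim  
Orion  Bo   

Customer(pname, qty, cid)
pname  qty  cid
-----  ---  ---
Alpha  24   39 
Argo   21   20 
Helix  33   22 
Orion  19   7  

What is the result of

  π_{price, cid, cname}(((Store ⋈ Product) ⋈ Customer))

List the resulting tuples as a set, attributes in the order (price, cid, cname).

{(10, 39, Bo), (10, 7, Bo), (2, 22, Kim), (29, 39, Bo), (29, 7, Bo), (33, 22, Kim), (9, 22, Kim)}

Natural join on cname: {(10, 34, Bo, Alpha), (10, 34, Bo, Orion), (2, 19, Kim, Helix), (29, 3, Bo, Alpha), (29, 3, Bo, Orion), (33, 1, Kim, Helix), (33, 36, Kim, Helix), (9, 1, Kim, Helix)}
Natural join on pname: {(10, 34, Bo, Alpha, 24, 39), (10, 34, Bo, Orion, 19, 7), (2, 19, Kim, Helix, 33, 22), (29, 3, Bo, Alpha, 24, 39), (29, 3, Bo, Orion, 19, 7), (33, 1, Kim, Helix, 33, 22), (33, 36, Kim, Helix, 33, 22), (9, 1, Kim, Helix, 33, 22)}
π[price, cid, cname]: project onto (price, cid, cname) (1 duplicate(s) eliminated) → {(10, 39, Bo), (10, 7, Bo), (2, 22, Kim), (29, 39, Bo), (29, 7, Bo), (33, 22, Kim), (9, 22, Kim)}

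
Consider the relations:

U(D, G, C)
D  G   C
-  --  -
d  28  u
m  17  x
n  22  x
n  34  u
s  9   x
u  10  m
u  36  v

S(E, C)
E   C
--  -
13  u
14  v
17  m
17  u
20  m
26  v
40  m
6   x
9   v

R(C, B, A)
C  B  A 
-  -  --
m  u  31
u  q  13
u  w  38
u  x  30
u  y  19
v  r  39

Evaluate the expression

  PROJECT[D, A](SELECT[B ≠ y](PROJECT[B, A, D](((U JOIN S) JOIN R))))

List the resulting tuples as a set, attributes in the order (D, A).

{(d, 13), (d, 30), (d, 38), (n, 13), (n, 30), (n, 38), (u, 31), (u, 39)}

Joining U and S on C yields {(d, 28, u, 13), (d, 28, u, 17), (m, 17, x, 6), (n, 22, x, 6), (n, 34, u, 13), (n, 34, u, 17), (s, 9, x, 6), (u, 10, m, 17), (u, 10, m, 20), (u, 10, m, 40), (u, 36, v, 14), (u, 36, v, 26), (u, 36, v, 9)}.
Joining (U JOIN S) and R on C yields {(d, 28, u, 13, q, 13), (d, 28, u, 13, w, 38), (d, 28, u, 13, x, 30), (d, 28, u, 13, y, 19), (d, 28, u, 17, q, 13), (d, 28, u, 17, w, 38), (d, 28, u, 17, x, 30), (d, 28, u, 17, y, 19), (n, 34, u, 13, q, 13), (n, 34, u, 13, w, 38), (n, 34, u, 13, x, 30), (n, 34, u, 13, y, 19), (n, 34, u, 17, q, 13), (n, 34, u, 17, w, 38), (n, 34, u, 17, x, 30), (n, 34, u, 17, y, 19), (u, 10, m, 17, u, 31), (u, 10, m, 20, u, 31), (u, 10, m, 40, u, 31), (u, 36, v, 14, r, 39), (u, 36, v, 26, r, 39), (u, 36, v, 9, r, 39)}.
Projecting to B, A, D (12 duplicate(s) eliminated): {(q, 13, d), (q, 13, n), (r, 39, u), (u, 31, u), (w, 38, d), (w, 38, n), (x, 30, d), (x, 30, n), (y, 19, d), (y, 19, n)}
σ[B ≠ y]: keep tuples satisfying B ≠ y → {(q, 13, d), (q, 13, n), (r, 39, u), (u, 31, u), (w, 38, d), (w, 38, n), (x, 30, d), (x, 30, n)}
Projecting to D, A: {(d, 13), (d, 30), (d, 38), (n, 13), (n, 30), (n, 38), (u, 31), (u, 39)}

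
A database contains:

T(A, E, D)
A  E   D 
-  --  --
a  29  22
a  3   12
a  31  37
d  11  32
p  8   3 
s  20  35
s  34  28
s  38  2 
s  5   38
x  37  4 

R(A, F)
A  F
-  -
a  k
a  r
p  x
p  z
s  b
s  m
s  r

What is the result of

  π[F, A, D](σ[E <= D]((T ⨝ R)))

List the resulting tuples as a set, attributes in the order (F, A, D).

{(b, s, 35), (b, s, 38), (k, a, 12), (k, a, 37), (m, s, 35), (m, s, 38), (r, a, 12), (r, a, 37), (r, s, 35), (r, s, 38)}

Joining T and R on A yields {(a, 29, 22, k), (a, 29, 22, r), (a, 3, 12, k), (a, 3, 12, r), (a, 31, 37, k), (a, 31, 37, r), (p, 8, 3, x), (p, 8, 3, z), (s, 20, 35, b), (s, 20, 35, m), (s, 20, 35, r), (s, 34, 28, b), (s, 34, 28, m), (s, 34, 28, r), (s, 38, 2, b), (s, 38, 2, m), (s, 38, 2, r), (s, 5, 38, b), (s, 5, 38, m), (s, 5, 38, r)}.
Selection E <= D: {(a, 3, 12, k), (a, 3, 12, r), (a, 31, 37, k), (a, 31, 37, r), (s, 20, 35, b), (s, 20, 35, m), (s, 20, 35, r), (s, 5, 38, b), (s, 5, 38, m), (s, 5, 38, r)}
π_{F, A, D} gives {(b, s, 35), (b, s, 38), (k, a, 12), (k, a, 37), (m, s, 35), (m, s, 38), (r, a, 12), (r, a, 37), (r, s, 35), (r, s, 38)}.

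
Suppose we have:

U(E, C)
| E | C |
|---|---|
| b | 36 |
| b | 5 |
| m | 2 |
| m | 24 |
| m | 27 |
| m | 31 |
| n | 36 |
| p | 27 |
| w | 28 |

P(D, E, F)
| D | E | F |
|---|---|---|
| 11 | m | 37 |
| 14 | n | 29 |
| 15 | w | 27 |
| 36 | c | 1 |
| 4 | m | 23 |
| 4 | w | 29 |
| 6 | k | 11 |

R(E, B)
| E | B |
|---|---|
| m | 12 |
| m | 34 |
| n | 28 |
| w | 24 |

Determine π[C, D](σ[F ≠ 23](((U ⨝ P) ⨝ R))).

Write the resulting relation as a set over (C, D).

Joining U and P on E yields {(m, 2, 11, 37), (m, 2, 4, 23), (m, 24, 11, 37), (m, 24, 4, 23), (m, 27, 11, 37), (m, 27, 4, 23), (m, 31, 11, 37), (m, 31, 4, 23), (n, 36, 14, 29), (w, 28, 15, 27), (w, 28, 4, 29)}.
Joining (U ⨝ P) and R on E yields {(m, 2, 11, 37, 12), (m, 2, 11, 37, 34), (m, 2, 4, 23, 12), (m, 2, 4, 23, 34), (m, 24, 11, 37, 12), (m, 24, 11, 37, 34), (m, 24, 4, 23, 12), (m, 24, 4, 23, 34), (m, 27, 11, 37, 12), (m, 27, 11, 37, 34), (m, 27, 4, 23, 12), (m, 27, 4, 23, 34), (m, 31, 11, 37, 12), (m, 31, 11, 37, 34), (m, 31, 4, 23, 12), (m, 31, 4, 23, 34), (n, 36, 14, 29, 28), (w, 28, 15, 27, 24), (w, 28, 4, 29, 24)}.
σ[F ≠ 23]: keep tuples satisfying F ≠ 23 → {(m, 2, 11, 37, 12), (m, 2, 11, 37, 34), (m, 24, 11, 37, 12), (m, 24, 11, 37, 34), (m, 27, 11, 37, 12), (m, 27, 11, 37, 34), (m, 31, 11, 37, 12), (m, 31, 11, 37, 34), (n, 36, 14, 29, 28), (w, 28, 15, 27, 24), (w, 28, 4, 29, 24)}
Projecting to C, D (4 duplicate(s) eliminated): {(2, 11), (24, 11), (27, 11), (28, 15), (28, 4), (31, 11), (36, 14)}

{(2, 11), (24, 11), (27, 11), (28, 15), (28, 4), (31, 11), (36, 14)}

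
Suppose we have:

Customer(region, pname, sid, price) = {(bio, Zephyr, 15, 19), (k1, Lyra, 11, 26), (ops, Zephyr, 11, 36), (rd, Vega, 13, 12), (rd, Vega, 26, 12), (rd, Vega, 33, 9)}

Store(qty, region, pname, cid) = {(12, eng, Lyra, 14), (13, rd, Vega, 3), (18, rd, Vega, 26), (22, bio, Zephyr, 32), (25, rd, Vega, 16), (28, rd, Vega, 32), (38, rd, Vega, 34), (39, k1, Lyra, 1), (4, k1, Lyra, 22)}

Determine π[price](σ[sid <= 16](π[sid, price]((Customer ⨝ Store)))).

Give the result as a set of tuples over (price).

Joining Customer and Store on region, pname yields {(bio, Zephyr, 15, 19, 22, 32), (k1, Lyra, 11, 26, 39, 1), (k1, Lyra, 11, 26, 4, 22), (rd, Vega, 13, 12, 13, 3), (rd, Vega, 13, 12, 18, 26), (rd, Vega, 13, 12, 25, 16), (rd, Vega, 13, 12, 28, 32), (rd, Vega, 13, 12, 38, 34), (rd, Vega, 26, 12, 13, 3), (rd, Vega, 26, 12, 18, 26), (rd, Vega, 26, 12, 25, 16), (rd, Vega, 26, 12, 28, 32), (rd, Vega, 26, 12, 38, 34), (rd, Vega, 33, 9, 13, 3), (rd, Vega, 33, 9, 18, 26), (rd, Vega, 33, 9, 25, 16), (rd, Vega, 33, 9, 28, 32), (rd, Vega, 33, 9, 38, 34)}.
π[sid, price]: project onto (sid, price) (13 duplicate(s) eliminated) → {(11, 26), (13, 12), (15, 19), (26, 12), (33, 9)}
σ[sid <= 16]: keep tuples satisfying sid <= 16 → {(11, 26), (13, 12), (15, 19)}
π[price]: project onto (price) → {12, 19, 26}

{12, 19, 26}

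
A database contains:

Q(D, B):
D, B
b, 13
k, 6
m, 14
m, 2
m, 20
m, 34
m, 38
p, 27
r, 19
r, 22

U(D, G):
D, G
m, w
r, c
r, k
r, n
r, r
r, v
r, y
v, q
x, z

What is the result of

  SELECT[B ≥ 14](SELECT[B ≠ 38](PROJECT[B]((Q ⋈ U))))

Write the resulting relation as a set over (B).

Natural join on D: {(m, 14, w), (m, 2, w), (m, 20, w), (m, 34, w), (m, 38, w), (r, 19, c), (r, 19, k), (r, 19, n), (r, 19, r), (r, 19, v), (r, 19, y), (r, 22, c), (r, 22, k), (r, 22, n), (r, 22, r), (r, 22, v), (r, 22, y)}
π_{B} gives {14, 19, 2, 20, 22, 34, 38} (10 duplicate(s) eliminated).
Filtering on B ≠ 38 leaves {14, 19, 2, 20, 22, 34}.
Filtering on B ≥ 14 leaves {14, 19, 20, 22, 34}.

{14, 19, 20, 22, 34}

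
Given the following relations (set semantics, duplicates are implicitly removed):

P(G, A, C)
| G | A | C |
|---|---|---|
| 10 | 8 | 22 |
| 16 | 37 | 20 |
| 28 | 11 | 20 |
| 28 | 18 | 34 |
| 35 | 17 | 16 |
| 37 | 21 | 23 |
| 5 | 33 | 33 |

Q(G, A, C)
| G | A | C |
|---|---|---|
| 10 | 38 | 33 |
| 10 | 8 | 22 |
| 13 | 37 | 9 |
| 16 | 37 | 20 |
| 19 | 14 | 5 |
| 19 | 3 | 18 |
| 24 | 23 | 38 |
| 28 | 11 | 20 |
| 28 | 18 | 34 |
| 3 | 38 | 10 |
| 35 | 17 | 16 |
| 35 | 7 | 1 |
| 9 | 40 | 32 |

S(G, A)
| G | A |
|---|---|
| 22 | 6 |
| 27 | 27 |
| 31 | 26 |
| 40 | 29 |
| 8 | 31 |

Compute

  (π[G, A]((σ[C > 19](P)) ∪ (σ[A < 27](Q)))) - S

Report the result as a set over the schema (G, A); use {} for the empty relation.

{(10, 8), (16, 37), (19, 14), (19, 3), (24, 23), (28, 11), (28, 18), (35, 17), (35, 7), (37, 21), (5, 33)}

Apply σ_{C > 19}; surviving tuples: {(10, 8, 22), (16, 37, 20), (28, 11, 20), (28, 18, 34), (37, 21, 23), (5, 33, 33)}
Apply σ_{A < 27}; surviving tuples: {(10, 8, 22), (19, 14, 5), (19, 3, 18), (24, 23, 38), (28, 11, 20), (28, 18, 34), (35, 17, 16), (35, 7, 1)}
Set union of the two operands is {(10, 8, 22), (16, 37, 20), (19, 14, 5), (19, 3, 18), (24, 23, 38), (28, 11, 20), (28, 18, 34), (35, 17, 16), (35, 7, 1), (37, 21, 23), (5, 33, 33)}.
π_{G, A} gives {(10, 8), (16, 37), (19, 14), (19, 3), (24, 23), (28, 11), (28, 18), (35, 17), (35, 7), (37, 21), (5, 33)}.
Set difference of the two operands is {(10, 8), (16, 37), (19, 14), (19, 3), (24, 23), (28, 11), (28, 18), (35, 17), (35, 7), (37, 21), (5, 33)}.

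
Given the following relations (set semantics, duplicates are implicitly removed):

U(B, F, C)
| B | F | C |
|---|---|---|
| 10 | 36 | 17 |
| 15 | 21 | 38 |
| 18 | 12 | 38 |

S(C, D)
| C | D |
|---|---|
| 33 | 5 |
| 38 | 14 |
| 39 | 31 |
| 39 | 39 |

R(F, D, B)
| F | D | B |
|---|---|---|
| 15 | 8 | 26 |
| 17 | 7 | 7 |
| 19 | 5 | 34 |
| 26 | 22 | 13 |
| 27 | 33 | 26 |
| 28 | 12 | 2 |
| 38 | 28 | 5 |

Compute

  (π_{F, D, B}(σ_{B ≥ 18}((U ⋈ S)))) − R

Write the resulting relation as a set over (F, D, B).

Joining U and S on C yields {(15, 21, 38, 14), (18, 12, 38, 14)}.
Filtering on B ≥ 18 leaves {(18, 12, 38, 14)}.
Projecting to F, D, B: {(12, 14, 18)}
Set difference of the two operands is {(12, 14, 18)}.

{(12, 14, 18)}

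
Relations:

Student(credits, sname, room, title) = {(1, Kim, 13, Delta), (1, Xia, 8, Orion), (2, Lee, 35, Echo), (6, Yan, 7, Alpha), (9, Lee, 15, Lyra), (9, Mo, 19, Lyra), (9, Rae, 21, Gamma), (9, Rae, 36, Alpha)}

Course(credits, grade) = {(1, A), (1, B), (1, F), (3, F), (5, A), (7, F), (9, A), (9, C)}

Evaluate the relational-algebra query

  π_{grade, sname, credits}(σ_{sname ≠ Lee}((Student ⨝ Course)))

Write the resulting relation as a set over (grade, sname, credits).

Natural join on credits: {(1, Kim, 13, Delta, A), (1, Kim, 13, Delta, B), (1, Kim, 13, Delta, F), (1, Xia, 8, Orion, A), (1, Xia, 8, Orion, B), (1, Xia, 8, Orion, F), (9, Lee, 15, Lyra, A), (9, Lee, 15, Lyra, C), (9, Mo, 19, Lyra, A), (9, Mo, 19, Lyra, C), (9, Rae, 21, Gamma, A), (9, Rae, 21, Gamma, C), (9, Rae, 36, Alpha, A), (9, Rae, 36, Alpha, C)}
σ[sname ≠ Lee]: keep tuples satisfying sname ≠ Lee → {(1, Kim, 13, Delta, A), (1, Kim, 13, Delta, B), (1, Kim, 13, Delta, F), (1, Xia, 8, Orion, A), (1, Xia, 8, Orion, B), (1, Xia, 8, Orion, F), (9, Mo, 19, Lyra, A), (9, Mo, 19, Lyra, C), (9, Rae, 21, Gamma, A), (9, Rae, 21, Gamma, C), (9, Rae, 36, Alpha, A), (9, Rae, 36, Alpha, C)}
π_{grade, sname, credits} gives {(A, Kim, 1), (A, Mo, 9), (A, Rae, 9), (A, Xia, 1), (B, Kim, 1), (B, Xia, 1), (C, Mo, 9), (C, Rae, 9), (F, Kim, 1), (F, Xia, 1)} (2 duplicate(s) eliminated).

{(A, Kim, 1), (A, Mo, 9), (A, Rae, 9), (A, Xia, 1), (B, Kim, 1), (B, Xia, 1), (C, Mo, 9), (C, Rae, 9), (F, Kim, 1), (F, Xia, 1)}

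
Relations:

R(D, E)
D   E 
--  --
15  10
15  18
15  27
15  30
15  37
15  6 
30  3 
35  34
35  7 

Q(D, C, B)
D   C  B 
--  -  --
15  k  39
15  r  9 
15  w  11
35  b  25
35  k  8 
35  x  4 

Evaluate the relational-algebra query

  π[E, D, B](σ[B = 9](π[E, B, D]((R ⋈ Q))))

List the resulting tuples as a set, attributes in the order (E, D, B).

{(10, 15, 9), (18, 15, 9), (27, 15, 9), (30, 15, 9), (37, 15, 9), (6, 15, 9)}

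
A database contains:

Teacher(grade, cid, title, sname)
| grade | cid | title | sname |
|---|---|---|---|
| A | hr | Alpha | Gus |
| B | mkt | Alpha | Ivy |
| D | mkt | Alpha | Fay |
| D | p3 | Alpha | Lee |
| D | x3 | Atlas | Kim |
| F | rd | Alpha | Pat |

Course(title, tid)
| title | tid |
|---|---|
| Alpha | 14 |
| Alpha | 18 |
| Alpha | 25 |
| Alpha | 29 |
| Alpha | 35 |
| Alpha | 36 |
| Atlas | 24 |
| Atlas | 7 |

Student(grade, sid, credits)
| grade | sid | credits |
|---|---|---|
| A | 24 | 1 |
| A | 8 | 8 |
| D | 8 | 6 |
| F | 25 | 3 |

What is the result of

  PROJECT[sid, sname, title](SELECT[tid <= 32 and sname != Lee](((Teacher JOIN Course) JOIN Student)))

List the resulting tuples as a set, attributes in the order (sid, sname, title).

{(24, Gus, Alpha), (25, Pat, Alpha), (8, Fay, Alpha), (8, Gus, Alpha), (8, Kim, Atlas)}

Joining Teacher and Course on title yields {(A, hr, Alpha, Gus, 14), (A, hr, Alpha, Gus, 18), (A, hr, Alpha, Gus, 25), (A, hr, Alpha, Gus, 29), (A, hr, Alpha, Gus, 35), (A, hr, Alpha, Gus, 36), (B, mkt, Alpha, Ivy, 14), (B, mkt, Alpha, Ivy, 18), (B, mkt, Alpha, Ivy, 25), (B, mkt, Alpha, Ivy, 29), (B, mkt, Alpha, Ivy, 35), (B, mkt, Alpha, Ivy, 36), (D, mkt, Alpha, Fay, 14), (D, mkt, Alpha, Fay, 18), (D, mkt, Alpha, Fay, 25), (D, mkt, Alpha, Fay, 29), (D, mkt, Alpha, Fay, 35), (D, mkt, Alpha, Fay, 36), (D, p3, Alpha, Lee, 14), (D, p3, Alpha, Lee, 18), (D, p3, Alpha, Lee, 25), (D, p3, Alpha, Lee, 29), (D, p3, Alpha, Lee, 35), (D, p3, Alpha, Lee, 36), (D, x3, Atlas, Kim, 24), (D, x3, Atlas, Kim, 7), (F, rd, Alpha, Pat, 14), (F, rd, Alpha, Pat, 18), (F, rd, Alpha, Pat, 25), (F, rd, Alpha, Pat, 29), (F, rd, Alpha, Pat, 35), (F, rd, Alpha, Pat, 36)}.
Joining (Teacher JOIN Course) and Student on grade yields {(A, hr, Alpha, Gus, 14, 24, 1), (A, hr, Alpha, Gus, 14, 8, 8), (A, hr, Alpha, Gus, 18, 24, 1), (A, hr, Alpha, Gus, 18, 8, 8), (A, hr, Alpha, Gus, 25, 24, 1), (A, hr, Alpha, Gus, 25, 8, 8), (A, hr, Alpha, Gus, 29, 24, 1), (A, hr, Alpha, Gus, 29, 8, 8), (A, hr, Alpha, Gus, 35, 24, 1), (A, hr, Alpha, Gus, 35, 8, 8), (A, hr, Alpha, Gus, 36, 24, 1), (A, hr, Alpha, Gus, 36, 8, 8), (D, mkt, Alpha, Fay, 14, 8, 6), (D, mkt, Alpha, Fay, 18, 8, 6), (D, mkt, Alpha, Fay, 25, 8, 6), (D, mkt, Alpha, Fay, 29, 8, 6), (D, mkt, Alpha, Fay, 35, 8, 6), (D, mkt, Alpha, Fay, 36, 8, 6), (D, p3, Alpha, Lee, 14, 8, 6), (D, p3, Alpha, Lee, 18, 8, 6), (D, p3, Alpha, Lee, 25, 8, 6), (D, p3, Alpha, Lee, 29, 8, 6), (D, p3, Alpha, Lee, 35, 8, 6), (D, p3, Alpha, Lee, 36, 8, 6), (D, x3, Atlas, Kim, 24, 8, 6), (D, x3, Atlas, Kim, 7, 8, 6), (F, rd, Alpha, Pat, 14, 25, 3), (F, rd, Alpha, Pat, 18, 25, 3), (F, rd, Alpha, Pat, 25, 25, 3), (F, rd, Alpha, Pat, 29, 25, 3), (F, rd, Alpha, Pat, 35, 25, 3), (F, rd, Alpha, Pat, 36, 25, 3)}.
Selection tid <= 32 and sname != Lee: {(A, hr, Alpha, Gus, 14, 24, 1), (A, hr, Alpha, Gus, 14, 8, 8), (A, hr, Alpha, Gus, 18, 24, 1), (A, hr, Alpha, Gus, 18, 8, 8), (A, hr, Alpha, Gus, 25, 24, 1), (A, hr, Alpha, Gus, 25, 8, 8), (A, hr, Alpha, Gus, 29, 24, 1), (A, hr, Alpha, Gus, 29, 8, 8), (D, mkt, Alpha, Fay, 14, 8, 6), (D, mkt, Alpha, Fay, 18, 8, 6), (D, mkt, Alpha, Fay, 25, 8, 6), (D, mkt, Alpha, Fay, 29, 8, 6), (D, x3, Atlas, Kim, 24, 8, 6), (D, x3, Atlas, Kim, 7, 8, 6), (F, rd, Alpha, Pat, 14, 25, 3), (F, rd, Alpha, Pat, 18, 25, 3), (F, rd, Alpha, Pat, 25, 25, 3), (F, rd, Alpha, Pat, 29, 25, 3)}
π[sid, sname, title]: project onto (sid, sname, title) (13 duplicate(s) eliminated) → {(24, Gus, Alpha), (25, Pat, Alpha), (8, Fay, Alpha), (8, Gus, Alpha), (8, Kim, Atlas)}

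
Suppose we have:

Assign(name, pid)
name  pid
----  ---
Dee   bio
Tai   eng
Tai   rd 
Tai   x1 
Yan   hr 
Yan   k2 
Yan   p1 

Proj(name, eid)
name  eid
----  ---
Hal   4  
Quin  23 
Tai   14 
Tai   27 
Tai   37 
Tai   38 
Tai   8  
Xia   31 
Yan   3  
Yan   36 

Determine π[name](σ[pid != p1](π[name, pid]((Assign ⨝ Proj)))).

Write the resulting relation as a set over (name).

Assign ⋈ Proj (natural join on name): {(Tai, eng, 14), (Tai, eng, 27), (Tai, eng, 37), (Tai, eng, 38), (Tai, eng, 8), (Tai, rd, 14), (Tai, rd, 27), (Tai, rd, 37), (Tai, rd, 38), (Tai, rd, 8), (Tai, x1, 14), (Tai, x1, 27), (Tai, x1, 37), (Tai, x1, 38), (Tai, x1, 8), (Yan, hr, 3), (Yan, hr, 36), (Yan, k2, 3), (Yan, k2, 36), (Yan, p1, 3), (Yan, p1, 36)}
π[name, pid]: project onto (name, pid) (15 duplicate(s) eliminated) → {(Tai, eng), (Tai, rd), (Tai, x1), (Yan, hr), (Yan, k2), (Yan, p1)}
Apply σ_{pid != p1}; surviving tuples: {(Tai, eng), (Tai, rd), (Tai, x1), (Yan, hr), (Yan, k2)}
π[name]: project onto (name) (3 duplicate(s) eliminated) → {Tai, Yan}

{Tai, Yan}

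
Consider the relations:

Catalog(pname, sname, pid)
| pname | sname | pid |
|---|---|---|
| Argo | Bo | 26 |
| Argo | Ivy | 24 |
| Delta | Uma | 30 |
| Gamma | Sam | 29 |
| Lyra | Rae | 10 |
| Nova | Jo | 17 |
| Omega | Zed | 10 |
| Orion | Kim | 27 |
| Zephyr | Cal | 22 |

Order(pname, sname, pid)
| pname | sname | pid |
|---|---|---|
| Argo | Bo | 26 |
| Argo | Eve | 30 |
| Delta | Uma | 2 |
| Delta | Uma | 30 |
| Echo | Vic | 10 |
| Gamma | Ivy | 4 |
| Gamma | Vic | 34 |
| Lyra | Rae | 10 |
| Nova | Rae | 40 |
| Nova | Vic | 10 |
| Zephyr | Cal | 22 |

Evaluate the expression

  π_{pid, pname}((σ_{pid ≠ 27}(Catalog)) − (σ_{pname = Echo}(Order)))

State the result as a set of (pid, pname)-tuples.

{(10, Lyra), (10, Omega), (17, Nova), (22, Zephyr), (24, Argo), (26, Argo), (29, Gamma), (30, Delta)}

Apply σ_{pid ≠ 27}; surviving tuples: {(Argo, Bo, 26), (Argo, Ivy, 24), (Delta, Uma, 30), (Gamma, Sam, 29), (Lyra, Rae, 10), (Nova, Jo, 17), (Omega, Zed, 10), (Zephyr, Cal, 22)}
Apply σ_{pname = Echo}; surviving tuples: {(Echo, Vic, 10)}
Set difference of the two operands is {(Argo, Bo, 26), (Argo, Ivy, 24), (Delta, Uma, 30), (Gamma, Sam, 29), (Lyra, Rae, 10), (Nova, Jo, 17), (Omega, Zed, 10), (Zephyr, Cal, 22)}.
π_{pid, pname} gives {(10, Lyra), (10, Omega), (17, Nova), (22, Zephyr), (24, Argo), (26, Argo), (29, Gamma), (30, Delta)}.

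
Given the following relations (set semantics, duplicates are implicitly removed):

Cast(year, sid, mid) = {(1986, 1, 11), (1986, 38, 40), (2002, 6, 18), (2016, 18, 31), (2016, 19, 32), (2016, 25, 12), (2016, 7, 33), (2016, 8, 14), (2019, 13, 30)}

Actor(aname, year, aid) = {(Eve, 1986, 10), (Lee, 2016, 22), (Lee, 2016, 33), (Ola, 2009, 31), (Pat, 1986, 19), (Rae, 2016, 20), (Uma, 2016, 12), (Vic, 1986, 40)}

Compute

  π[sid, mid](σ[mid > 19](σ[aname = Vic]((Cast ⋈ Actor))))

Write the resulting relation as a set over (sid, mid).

Natural join on year: {(1986, 1, 11, Eve, 10), (1986, 1, 11, Pat, 19), (1986, 1, 11, Vic, 40), (1986, 38, 40, Eve, 10), (1986, 38, 40, Pat, 19), (1986, 38, 40, Vic, 40), (2016, 18, 31, Lee, 22), (2016, 18, 31, Lee, 33), (2016, 18, 31, Rae, 20), (2016, 18, 31, Uma, 12), (2016, 19, 32, Lee, 22), (2016, 19, 32, Lee, 33), (2016, 19, 32, Rae, 20), (2016, 19, 32, Uma, 12), (2016, 25, 12, Lee, 22), (2016, 25, 12, Lee, 33), (2016, 25, 12, Rae, 20), (2016, 25, 12, Uma, 12), (2016, 7, 33, Lee, 22), (2016, 7, 33, Lee, 33), (2016, 7, 33, Rae, 20), (2016, 7, 33, Uma, 12), (2016, 8, 14, Lee, 22), (2016, 8, 14, Lee, 33), (2016, 8, 14, Rae, 20), (2016, 8, 14, Uma, 12)}
Selection aname = Vic: {(1986, 1, 11, Vic, 40), (1986, 38, 40, Vic, 40)}
Selection mid > 19: {(1986, 38, 40, Vic, 40)}
π[sid, mid]: project onto (sid, mid) → {(38, 40)}

{(38, 40)}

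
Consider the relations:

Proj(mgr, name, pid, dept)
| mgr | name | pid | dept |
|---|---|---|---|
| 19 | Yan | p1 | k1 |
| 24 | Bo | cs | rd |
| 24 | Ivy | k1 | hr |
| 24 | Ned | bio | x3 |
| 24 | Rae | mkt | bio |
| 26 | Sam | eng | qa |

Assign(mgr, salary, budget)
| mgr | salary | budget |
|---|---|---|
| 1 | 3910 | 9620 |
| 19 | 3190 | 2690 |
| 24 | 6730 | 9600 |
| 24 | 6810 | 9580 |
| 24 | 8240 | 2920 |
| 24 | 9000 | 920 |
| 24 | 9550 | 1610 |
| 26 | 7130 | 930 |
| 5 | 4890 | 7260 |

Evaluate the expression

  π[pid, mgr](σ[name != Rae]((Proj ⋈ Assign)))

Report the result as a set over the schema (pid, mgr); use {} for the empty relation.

{(bio, 24), (cs, 24), (eng, 26), (k1, 24), (p1, 19)}

Natural join on mgr: {(19, Yan, p1, k1, 3190, 2690), (24, Bo, cs, rd, 6730, 9600), (24, Bo, cs, rd, 6810, 9580), (24, Bo, cs, rd, 8240, 2920), (24, Bo, cs, rd, 9000, 920), (24, Bo, cs, rd, 9550, 1610), (24, Ivy, k1, hr, 6730, 9600), (24, Ivy, k1, hr, 6810, 9580), (24, Ivy, k1, hr, 8240, 2920), (24, Ivy, k1, hr, 9000, 920), (24, Ivy, k1, hr, 9550, 1610), (24, Ned, bio, x3, 6730, 9600), (24, Ned, bio, x3, 6810, 9580), (24, Ned, bio, x3, 8240, 2920), (24, Ned, bio, x3, 9000, 920), (24, Ned, bio, x3, 9550, 1610), (24, Rae, mkt, bio, 6730, 9600), (24, Rae, mkt, bio, 6810, 9580), (24, Rae, mkt, bio, 8240, 2920), (24, Rae, mkt, bio, 9000, 920), (24, Rae, mkt, bio, 9550, 1610), (26, Sam, eng, qa, 7130, 930)}
Selection name != Rae: {(19, Yan, p1, k1, 3190, 2690), (24, Bo, cs, rd, 6730, 9600), (24, Bo, cs, rd, 6810, 9580), (24, Bo, cs, rd, 8240, 2920), (24, Bo, cs, rd, 9000, 920), (24, Bo, cs, rd, 9550, 1610), (24, Ivy, k1, hr, 6730, 9600), (24, Ivy, k1, hr, 6810, 9580), (24, Ivy, k1, hr, 8240, 2920), (24, Ivy, k1, hr, 9000, 920), (24, Ivy, k1, hr, 9550, 1610), (24, Ned, bio, x3, 6730, 9600), (24, Ned, bio, x3, 6810, 9580), (24, Ned, bio, x3, 8240, 2920), (24, Ned, bio, x3, 9000, 920), (24, Ned, bio, x3, 9550, 1610), (26, Sam, eng, qa, 7130, 930)}
Keep only column(s) pid, mgr (12 duplicate(s) eliminated): {(bio, 24), (cs, 24), (eng, 26), (k1, 24), (p1, 19)}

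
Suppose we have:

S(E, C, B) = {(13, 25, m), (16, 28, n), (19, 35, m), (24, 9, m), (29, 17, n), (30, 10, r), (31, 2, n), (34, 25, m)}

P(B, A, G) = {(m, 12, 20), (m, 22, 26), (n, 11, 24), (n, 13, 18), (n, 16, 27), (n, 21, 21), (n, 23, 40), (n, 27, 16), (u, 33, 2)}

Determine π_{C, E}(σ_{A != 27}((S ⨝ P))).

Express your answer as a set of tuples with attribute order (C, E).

{(17, 29), (2, 31), (25, 13), (25, 34), (28, 16), (35, 19), (9, 24)}

Joining S and P on B yields {(13, 25, m, 12, 20), (13, 25, m, 22, 26), (16, 28, n, 11, 24), (16, 28, n, 13, 18), (16, 28, n, 16, 27), (16, 28, n, 21, 21), (16, 28, n, 23, 40), (16, 28, n, 27, 16), (19, 35, m, 12, 20), (19, 35, m, 22, 26), (24, 9, m, 12, 20), (24, 9, m, 22, 26), (29, 17, n, 11, 24), (29, 17, n, 13, 18), (29, 17, n, 16, 27), (29, 17, n, 21, 21), (29, 17, n, 23, 40), (29, 17, n, 27, 16), (31, 2, n, 11, 24), (31, 2, n, 13, 18), (31, 2, n, 16, 27), (31, 2, n, 21, 21), (31, 2, n, 23, 40), (31, 2, n, 27, 16), (34, 25, m, 12, 20), (34, 25, m, 22, 26)}.
σ[A != 27]: keep tuples satisfying A != 27 → {(13, 25, m, 12, 20), (13, 25, m, 22, 26), (16, 28, n, 11, 24), (16, 28, n, 13, 18), (16, 28, n, 16, 27), (16, 28, n, 21, 21), (16, 28, n, 23, 40), (19, 35, m, 12, 20), (19, 35, m, 22, 26), (24, 9, m, 12, 20), (24, 9, m, 22, 26), (29, 17, n, 11, 24), (29, 17, n, 13, 18), (29, 17, n, 16, 27), (29, 17, n, 21, 21), (29, 17, n, 23, 40), (31, 2, n, 11, 24), (31, 2, n, 13, 18), (31, 2, n, 16, 27), (31, 2, n, 21, 21), (31, 2, n, 23, 40), (34, 25, m, 12, 20), (34, 25, m, 22, 26)}
π_{C, E} gives {(17, 29), (2, 31), (25, 13), (25, 34), (28, 16), (35, 19), (9, 24)} (16 duplicate(s) eliminated).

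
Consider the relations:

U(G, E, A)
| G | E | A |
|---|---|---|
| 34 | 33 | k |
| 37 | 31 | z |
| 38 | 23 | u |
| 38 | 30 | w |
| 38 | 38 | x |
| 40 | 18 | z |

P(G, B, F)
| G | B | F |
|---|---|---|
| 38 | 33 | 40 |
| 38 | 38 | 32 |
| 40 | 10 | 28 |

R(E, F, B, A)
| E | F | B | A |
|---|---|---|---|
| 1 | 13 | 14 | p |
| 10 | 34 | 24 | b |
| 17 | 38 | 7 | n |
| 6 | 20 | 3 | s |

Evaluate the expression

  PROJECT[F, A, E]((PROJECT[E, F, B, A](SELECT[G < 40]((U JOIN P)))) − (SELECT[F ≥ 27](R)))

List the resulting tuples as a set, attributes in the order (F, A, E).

{(32, u, 23), (32, w, 30), (32, x, 38), (40, u, 23), (40, w, 30), (40, x, 38)}

U ⋈ P (natural join on G): {(38, 23, u, 33, 40), (38, 23, u, 38, 32), (38, 30, w, 33, 40), (38, 30, w, 38, 32), (38, 38, x, 33, 40), (38, 38, x, 38, 32), (40, 18, z, 10, 28)}
σ[G < 40]: keep tuples satisfying G < 40 → {(38, 23, u, 33, 40), (38, 23, u, 38, 32), (38, 30, w, 33, 40), (38, 30, w, 38, 32), (38, 38, x, 33, 40), (38, 38, x, 38, 32)}
Keep only column(s) E, F, B, A: {(23, 32, 38, u), (23, 40, 33, u), (30, 32, 38, w), (30, 40, 33, w), (38, 32, 38, x), (38, 40, 33, x)}
σ[F ≥ 27]: keep tuples satisfying F ≥ 27 → {(10, 34, 24, b), (17, 38, 7, n)}
Taking the difference: {(23, 32, 38, u), (23, 40, 33, u), (30, 32, 38, w), (30, 40, 33, w), (38, 32, 38, x), (38, 40, 33, x)}
Keep only column(s) F, A, E: {(32, u, 23), (32, w, 30), (32, x, 38), (40, u, 23), (40, w, 30), (40, x, 38)}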